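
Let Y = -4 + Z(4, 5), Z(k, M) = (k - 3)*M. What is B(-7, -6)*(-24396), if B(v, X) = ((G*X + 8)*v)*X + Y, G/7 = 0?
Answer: -8221452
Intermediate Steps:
Z(k, M) = M*(-3 + k) (Z(k, M) = (-3 + k)*M = M*(-3 + k))
G = 0 (G = 7*0 = 0)
Y = 1 (Y = -4 + 5*(-3 + 4) = -4 + 5*1 = -4 + 5 = 1)
B(v, X) = 1 + 8*X*v (B(v, X) = ((0*X + 8)*v)*X + 1 = ((0 + 8)*v)*X + 1 = (8*v)*X + 1 = 8*X*v + 1 = 1 + 8*X*v)
B(-7, -6)*(-24396) = (1 + 8*(-6)*(-7))*(-24396) = (1 + 336)*(-24396) = 337*(-24396) = -8221452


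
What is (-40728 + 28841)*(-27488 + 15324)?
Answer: 144593468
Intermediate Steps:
(-40728 + 28841)*(-27488 + 15324) = -11887*(-12164) = 144593468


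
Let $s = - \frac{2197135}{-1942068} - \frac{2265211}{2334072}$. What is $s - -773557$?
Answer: $\frac{7492473900156783}{9685740472} \approx 7.7356 \cdot 10^{5}$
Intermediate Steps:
$s = \frac{1557857879}{9685740472}$ ($s = \left(-2197135\right) \left(- \frac{1}{1942068}\right) - \frac{174247}{179544} = \frac{2197135}{1942068} - \frac{174247}{179544} = \frac{1557857879}{9685740472} \approx 0.16084$)
$s - -773557 = \frac{1557857879}{9685740472} - -773557 = \frac{1557857879}{9685740472} + 773557 = \frac{7492473900156783}{9685740472}$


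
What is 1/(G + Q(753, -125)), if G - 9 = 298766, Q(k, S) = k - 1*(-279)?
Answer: 1/299807 ≈ 3.3355e-6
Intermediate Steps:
Q(k, S) = 279 + k (Q(k, S) = k + 279 = 279 + k)
G = 298775 (G = 9 + 298766 = 298775)
1/(G + Q(753, -125)) = 1/(298775 + (279 + 753)) = 1/(298775 + 1032) = 1/299807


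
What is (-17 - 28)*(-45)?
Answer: 2025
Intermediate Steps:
(-17 - 28)*(-45) = -45*(-45) = 2025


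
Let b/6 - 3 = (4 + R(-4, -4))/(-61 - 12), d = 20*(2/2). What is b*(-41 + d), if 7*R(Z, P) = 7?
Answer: -26964/73 ≈ -369.37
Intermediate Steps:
R(Z, P) = 1 (R(Z, P) = (⅐)*7 = 1)
d = 20 (d = 20*(2*(½)) = 20*1 = 20)
b = 1284/73 (b = 18 + 6*((4 + 1)/(-61 - 12)) = 18 + 6*(5/(-73)) = 18 + 6*(5*(-1/73)) = 18 + 6*(-5/73) = 18 - 30/73 = 1284/73 ≈ 17.589)
b*(-41 + d) = 1284*(-41 + 20)/73 = (1284/73)*(-21) = -26964/73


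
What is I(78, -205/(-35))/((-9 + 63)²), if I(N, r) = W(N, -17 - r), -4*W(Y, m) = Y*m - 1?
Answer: 12487/81648 ≈ 0.15294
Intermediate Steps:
W(Y, m) = ¼ - Y*m/4 (W(Y, m) = -(Y*m - 1)/4 = -(-1 + Y*m)/4 = ¼ - Y*m/4)
I(N, r) = ¼ - N*(-17 - r)/4
I(78, -205/(-35))/((-9 + 63)²) = (¼ + (¼)*78*(17 - 205/(-35)))/((-9 + 63)²) = (¼ + (¼)*78*(17 - 205*(-1/35)))/(54²) = (¼ + (¼)*78*(17 + 41/7))/2916 = (¼ + (¼)*78*(160/7))*(1/2916) = (¼ + 3120/7)*(1/2916) = (12487/28)*(1/2916) = 12487/81648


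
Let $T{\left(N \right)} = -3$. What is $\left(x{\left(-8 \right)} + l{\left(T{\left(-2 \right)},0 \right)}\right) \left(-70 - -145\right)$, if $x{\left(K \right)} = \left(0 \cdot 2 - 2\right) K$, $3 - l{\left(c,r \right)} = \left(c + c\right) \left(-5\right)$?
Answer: $-825$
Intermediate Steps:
$l{\left(c,r \right)} = 3 + 10 c$ ($l{\left(c,r \right)} = 3 - \left(c + c\right) \left(-5\right) = 3 - 2 c \left(-5\right) = 3 - - 10 c = 3 + 10 c$)
$x{\left(K \right)} = - 2 K$ ($x{\left(K \right)} = \left(0 - 2\right) K = - 2 K$)
$\left(x{\left(-8 \right)} + l{\left(T{\left(-2 \right)},0 \right)}\right) \left(-70 - -145\right) = \left(\left(-2\right) \left(-8\right) + \left(3 + 10 \left(-3\right)\right)\right) \left(-70 - -145\right) = \left(16 + \left(3 - 30\right)\right) \left(-70 + 145\right) = \left(16 - 27\right) 75 = \left(-11\right) 75 = -825$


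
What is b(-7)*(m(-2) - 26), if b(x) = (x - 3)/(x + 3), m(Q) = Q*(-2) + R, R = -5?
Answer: -135/2 ≈ -67.500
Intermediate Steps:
m(Q) = -5 - 2*Q (m(Q) = Q*(-2) - 5 = -2*Q - 5 = -5 - 2*Q)
b(x) = (-3 + x)/(3 + x)
b(-7)*(m(-2) - 26) = ((-3 - 7)/(3 - 7))*((-5 - 2*(-2)) - 26) = (-10/(-4))*((-5 + 4) - 26) = (-¼*(-10))*(-1 - 26) = (5/2)*(-27) = -135/2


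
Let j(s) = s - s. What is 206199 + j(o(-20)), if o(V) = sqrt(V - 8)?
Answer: 206199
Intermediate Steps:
o(V) = sqrt(-8 + V)
j(s) = 0
206199 + j(o(-20)) = 206199 + 0 = 206199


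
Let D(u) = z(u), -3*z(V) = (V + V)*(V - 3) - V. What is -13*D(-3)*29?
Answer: 4901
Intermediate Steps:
z(V) = V/3 - 2*V*(-3 + V)/3 (z(V) = -((V + V)*(V - 3) - V)/3 = -((2*V)*(-3 + V) - V)/3 = -(2*V*(-3 + V) - V)/3 = -(-V + 2*V*(-3 + V))/3 = V/3 - 2*V*(-3 + V)/3)
D(u) = u*(7 - 2*u)/3
-13*D(-3)*29 = -13*(-3)*(7 - 2*(-3))/3*29 = -13*(-3)*(7 + 6)/3*29 = -13*(-3)*13/3*29 = -13*(-13)*29 = 169*29 = 4901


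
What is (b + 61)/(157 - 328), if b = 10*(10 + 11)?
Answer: -271/171 ≈ -1.5848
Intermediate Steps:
b = 210 (b = 10*21 = 210)
(b + 61)/(157 - 328) = (210 + 61)/(157 - 328) = 271/(-171) = 271*(-1/171) = -271/171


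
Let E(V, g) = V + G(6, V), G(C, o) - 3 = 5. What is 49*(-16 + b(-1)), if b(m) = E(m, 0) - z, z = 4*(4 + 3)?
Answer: -1813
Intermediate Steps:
G(C, o) = 8 (G(C, o) = 3 + 5 = 8)
E(V, g) = 8 + V (E(V, g) = V + 8 = 8 + V)
z = 28 (z = 4*7 = 28)
b(m) = -20 + m (b(m) = (8 + m) - 1*28 = (8 + m) - 28 = -20 + m)
49*(-16 + b(-1)) = 49*(-16 + (-20 - 1)) = 49*(-16 - 21) = 49*(-37) = -1813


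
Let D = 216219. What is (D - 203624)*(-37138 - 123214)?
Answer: -2019633440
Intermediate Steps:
(D - 203624)*(-37138 - 123214) = (216219 - 203624)*(-37138 - 123214) = 12595*(-160352) = -2019633440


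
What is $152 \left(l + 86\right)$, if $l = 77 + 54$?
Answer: $32984$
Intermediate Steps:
$l = 131$
$152 \left(l + 86\right) = 152 \left(131 + 86\right) = 152 \cdot 217 = 32984$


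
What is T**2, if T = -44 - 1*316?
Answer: 129600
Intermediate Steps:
T = -360 (T = -44 - 316 = -360)
T**2 = (-360)**2 = 129600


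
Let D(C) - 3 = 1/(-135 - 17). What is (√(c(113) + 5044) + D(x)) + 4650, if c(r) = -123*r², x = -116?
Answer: 707255/152 + I*√1565543 ≈ 4653.0 + 1251.2*I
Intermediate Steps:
D(C) = 455/152 (D(C) = 3 + 1/(-135 - 17) = 3 + 1/(-152) = 3 - 1/152 = 455/152)
(√(c(113) + 5044) + D(x)) + 4650 = (√(-123*113² + 5044) + 455/152) + 4650 = (√(-123*12769 + 5044) + 455/152) + 4650 = (√(-1570587 + 5044) + 455/152) + 4650 = (√(-1565543) + 455/152) + 4650 = (I*√1565543 + 455/152) + 4650 = (455/152 + I*√1565543) + 4650 = 707255/152 + I*√1565543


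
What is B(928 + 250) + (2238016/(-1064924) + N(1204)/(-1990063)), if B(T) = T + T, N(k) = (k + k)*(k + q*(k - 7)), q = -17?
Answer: 1259407695494076/529816462553 ≈ 2377.1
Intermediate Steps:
N(k) = 2*k*(119 - 16*k) (N(k) = (k + k)*(k - 17*(k - 7)) = (2*k)*(k - 17*(-7 + k)) = (2*k)*(k + (119 - 17*k)) = (2*k)*(119 - 16*k) = 2*k*(119 - 16*k))
B(T) = 2*T
B(928 + 250) + (2238016/(-1064924) + N(1204)/(-1990063)) = 2*(928 + 250) + (2238016/(-1064924) + (2*1204*(119 - 16*1204))/(-1990063)) = 2*1178 + (2238016*(-1/1064924) + (2*1204*(119 - 19264))*(-1/1990063)) = 2356 + (-559504/266231 + (2*1204*(-19145))*(-1/1990063)) = 2356 + (-559504/266231 - 46101160*(-1/1990063)) = 2356 + (-559504/266231 + 46101160/1990063) = 2356 + 11160109719208/529816462553 = 1259407695494076/529816462553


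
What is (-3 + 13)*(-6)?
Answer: -60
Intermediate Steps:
(-3 + 13)*(-6) = 10*(-6) = -60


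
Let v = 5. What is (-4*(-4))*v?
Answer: 80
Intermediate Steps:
(-4*(-4))*v = -4*(-4)*5 = 16*5 = 80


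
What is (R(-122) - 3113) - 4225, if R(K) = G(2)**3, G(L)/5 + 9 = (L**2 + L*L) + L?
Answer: -7213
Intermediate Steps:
G(L) = -45 + 5*L + 10*L**2 (G(L) = -45 + 5*((L**2 + L*L) + L) = -45 + 5*((L**2 + L**2) + L) = -45 + 5*(2*L**2 + L) = -45 + 5*(L + 2*L**2) = -45 + (5*L + 10*L**2) = -45 + 5*L + 10*L**2)
R(K) = 125 (R(K) = (-45 + 5*2 + 10*2**2)**3 = (-45 + 10 + 10*4)**3 = (-45 + 10 + 40)**3 = 5**3 = 125)
(R(-122) - 3113) - 4225 = (125 - 3113) - 4225 = -2988 - 4225 = -7213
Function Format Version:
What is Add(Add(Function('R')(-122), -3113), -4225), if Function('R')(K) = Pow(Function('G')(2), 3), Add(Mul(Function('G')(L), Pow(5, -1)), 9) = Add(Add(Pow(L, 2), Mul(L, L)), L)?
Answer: -7213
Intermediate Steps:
Function('G')(L) = Add(-45, Mul(5, L), Mul(10, Pow(L, 2))) (Function('G')(L) = Add(-45, Mul(5, Add(Add(Pow(L, 2), Mul(L, L)), L))) = Add(-45, Mul(5, Add(Add(Pow(L, 2), Pow(L, 2)), L))) = Add(-45, Mul(5, Add(Mul(2, Pow(L, 2)), L))) = Add(-45, Mul(5, Add(L, Mul(2, Pow(L, 2))))) = Add(-45, Add(Mul(5, L), Mul(10, Pow(L, 2)))) = Add(-45, Mul(5, L), Mul(10, Pow(L, 2))))
Function('R')(K) = 125 (Function('R')(K) = Pow(Add(-45, Mul(5, 2), Mul(10, Pow(2, 2))), 3) = Pow(Add(-45, 10, Mul(10, 4)), 3) = Pow(Add(-45, 10, 40), 3) = Pow(5, 3) = 125)
Add(Add(Function('R')(-122), -3113), -4225) = Add(Add(125, -3113), -4225) = Add(-2988, -4225) = -7213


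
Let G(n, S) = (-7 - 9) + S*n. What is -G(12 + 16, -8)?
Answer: 240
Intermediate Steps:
G(n, S) = -16 + S*n
-G(12 + 16, -8) = -(-16 - 8*(12 + 16)) = -(-16 - 8*28) = -(-16 - 224) = -1*(-240) = 240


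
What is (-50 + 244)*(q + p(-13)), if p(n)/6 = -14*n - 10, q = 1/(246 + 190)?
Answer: 43645441/218 ≈ 2.0021e+5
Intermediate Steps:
q = 1/436 ≈ 0.0022936
p(n) = -60 - 84*n (p(n) = 6*(-14*n - 10) = 6*(-10 - 14*n) = -60 - 84*n)
(-50 + 244)*(q + p(-13)) = (-50 + 244)*(1/436 + (-60 - 84*(-13))) = 194*(1/436 + (-60 + 1092)) = 194*(1/436 + 1032) = 194*(449953/436) = 43645441/218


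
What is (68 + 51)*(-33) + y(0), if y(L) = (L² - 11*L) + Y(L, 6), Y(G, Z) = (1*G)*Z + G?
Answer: -3927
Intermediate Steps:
Y(G, Z) = G + G*Z (Y(G, Z) = G*Z + G = G + G*Z)
y(L) = L² - 4*L (y(L) = (L² - 11*L) + L*(1 + 6) = (L² - 11*L) + L*7 = (L² - 11*L) + 7*L = L² - 4*L)
(68 + 51)*(-33) + y(0) = (68 + 51)*(-33) + 0*(-4 + 0) = 119*(-33) + 0*(-4) = -3927 + 0 = -3927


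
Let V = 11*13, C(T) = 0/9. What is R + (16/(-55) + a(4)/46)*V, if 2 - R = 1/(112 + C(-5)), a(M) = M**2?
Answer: 130477/12880 ≈ 10.130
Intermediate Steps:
C(T) = 0 (C(T) = 0*(1/9) = 0)
V = 143
R = 223/112 (R = 2 - 1/(112 + 0) = 2 - 1/112 = 223/112 ≈ 1.9911)
R + (16/(-55) + a(4)/46)*V = 223/112 + (16/(-55) + 4**2/46)*143 = 223/112 + (16*(-1/55) + 16*(1/46))*143 = 223/112 + (-16/55 + 8/23)*143 = 223/112 + (72/1265)*143 = 223/112 + 936/115 = 130477/12880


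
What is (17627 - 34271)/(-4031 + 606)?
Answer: 16644/3425 ≈ 4.8596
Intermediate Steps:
(17627 - 34271)/(-4031 + 606) = -16644/(-3425) = -16644*(-1/3425) = 16644/3425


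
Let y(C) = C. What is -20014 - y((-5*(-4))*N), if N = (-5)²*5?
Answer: -22514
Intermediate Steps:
N = 125 (N = 25*5 = 125)
-20014 - y((-5*(-4))*N) = -20014 - (-5*(-4))*125 = -20014 - 20*125 = -20014 - 1*2500 = -20014 - 2500 = -22514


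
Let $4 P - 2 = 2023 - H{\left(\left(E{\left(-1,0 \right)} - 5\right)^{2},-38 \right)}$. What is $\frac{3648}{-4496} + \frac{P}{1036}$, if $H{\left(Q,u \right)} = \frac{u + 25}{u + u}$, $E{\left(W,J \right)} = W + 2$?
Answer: $- \frac{28564985}{88499264} \approx -0.32277$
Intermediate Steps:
$E{\left(W,J \right)} = 2 + W$
$H{\left(Q,u \right)} = \frac{25 + u}{2 u}$
$P = \frac{153887}{304}$ ($P = \frac{1}{2} + \frac{2023 - \frac{25 - 38}{2 \left(-38\right)}}{4} = \frac{1}{2} + \frac{2023 - \frac{1}{2} \left(- \frac{1}{38}\right) \left(-13\right)}{4} = \frac{1}{2} + \frac{2023 - \frac{13}{76}}{4} = \frac{1}{2} + \frac{1}{4} \cdot \frac{153735}{76} = \frac{1}{2} + \frac{153735}{304} = \frac{153887}{304} \approx 506.21$)
$\frac{3648}{-4496} + \frac{P}{1036} = \frac{3648}{-4496} + \frac{153887}{304 \cdot 1036} = 3648 \left(- \frac{1}{4496}\right) + \frac{153887}{304} \cdot \frac{1}{1036} = - \frac{228}{281} + \frac{153887}{314944} = - \frac{28564985}{88499264}$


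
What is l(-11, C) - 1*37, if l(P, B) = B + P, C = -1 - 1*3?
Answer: -52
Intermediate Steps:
C = -4 (C = -1 - 3 = -4)
l(-11, C) - 1*37 = (-4 - 11) - 1*37 = -15 - 37 = -52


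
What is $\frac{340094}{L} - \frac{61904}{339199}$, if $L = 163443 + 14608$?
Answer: $\frac{104337475602}{60394721149} \approx 1.7276$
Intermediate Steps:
$L = 178051$
$\frac{340094}{L} - \frac{61904}{339199} = \frac{340094}{178051} - \frac{61904}{339199} = \frac{104337475602}{60394721149}$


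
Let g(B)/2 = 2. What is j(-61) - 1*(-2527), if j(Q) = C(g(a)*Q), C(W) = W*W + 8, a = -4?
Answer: 62071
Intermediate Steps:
g(B) = 4 (g(B) = 2*2 = 4)
C(W) = 8 + W² (C(W) = W² + 8 = 8 + W²)
j(Q) = 8 + 16*Q² (j(Q) = 8 + (4*Q)² = 8 + 16*Q²)
j(-61) - 1*(-2527) = (8 + 16*(-61)²) - 1*(-2527) = (8 + 16*3721) + 2527 = (8 + 59536) + 2527 = 59544 + 2527 = 62071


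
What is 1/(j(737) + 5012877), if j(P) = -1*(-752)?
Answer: 1/5013629 ≈ 1.9946e-7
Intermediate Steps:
j(P) = 752
1/(j(737) + 5012877) = 1/(752 + 5012877) = 1/5013629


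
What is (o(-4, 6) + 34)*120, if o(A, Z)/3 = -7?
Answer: 1560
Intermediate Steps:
o(A, Z) = -21 (o(A, Z) = 3*(-7) = -21)
(o(-4, 6) + 34)*120 = (-21 + 34)*120 = 13*120 = 1560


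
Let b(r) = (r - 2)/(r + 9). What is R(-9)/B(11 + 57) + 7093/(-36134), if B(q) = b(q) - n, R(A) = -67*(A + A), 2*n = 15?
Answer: -203582035/1120154 ≈ -181.74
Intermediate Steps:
n = 15/2 (n = (½)*15 = 15/2 ≈ 7.5000)
b(r) = (-2 + r)/(9 + r)
R(A) = -134*A
B(q) = -15/2 + (-2 + q)/(9 + q) (B(q) = (-2 + q)/(9 + q) - 1*15/2 = (-2 + q)/(9 + q) - 15/2 = -15/2 + (-2 + q)/(9 + q))
R(-9)/B(11 + 57) + 7093/(-36134) = (-134*(-9))/(((-139 - 13*(11 + 57))/(2*(9 + (11 + 57))))) + 7093/(-36134) = 1206/(((-139 - 13*68)/(2*(9 + 68)))) + 7093*(-1/36134) = 1206/(((½)*(-139 - 884)/77)) - 7093/36134 = 1206/(((½)*(1/77)*(-1023))) - 7093/36134 = 1206/(-93/14) - 7093/36134 = 1206*(-14/93) - 7093/36134 = -5628/31 - 7093/36134 = -203582035/1120154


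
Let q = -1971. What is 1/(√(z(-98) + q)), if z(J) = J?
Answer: -I*√2069/2069 ≈ -0.021985*I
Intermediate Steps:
1/(√(z(-98) + q)) = 1/(√(-98 - 1971)) = 1/(√(-2069)) = 1/(I*√2069) = -I*√2069/2069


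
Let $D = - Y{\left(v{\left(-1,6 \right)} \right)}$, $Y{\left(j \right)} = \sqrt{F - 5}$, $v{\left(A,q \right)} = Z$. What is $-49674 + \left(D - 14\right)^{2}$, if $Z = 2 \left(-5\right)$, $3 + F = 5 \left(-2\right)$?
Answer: $-49496 + 84 i \sqrt{2} \approx -49496.0 + 118.79 i$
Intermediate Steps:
$F = -13$ ($F = -3 + 5 \left(-2\right) = -3 - 10 = -13$)
$Z = -10$
$v{\left(A,q \right)} = -10$
$Y{\left(j \right)} = 3 i \sqrt{2}$ ($Y{\left(j \right)} = \sqrt{-13 - 5} = \sqrt{-18} = 3 i \sqrt{2}$)
$D = - 3 i \sqrt{2} \approx - 4.2426 i$
$-49674 + \left(D - 14\right)^{2} = -49674 + \left(- 3 i \sqrt{2} - 14\right)^{2} = -49674 + \left(-14 - 3 i \sqrt{2}\right)^{2}$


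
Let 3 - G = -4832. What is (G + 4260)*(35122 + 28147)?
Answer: 575431555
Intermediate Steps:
G = 4835 (G = 3 - 1*(-4832) = 3 + 4832 = 4835)
(G + 4260)*(35122 + 28147) = (4835 + 4260)*(35122 + 28147) = 9095*63269 = 575431555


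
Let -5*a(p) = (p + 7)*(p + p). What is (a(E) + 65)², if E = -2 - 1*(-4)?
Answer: 83521/25 ≈ 3340.8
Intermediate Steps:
E = 2 (E = -2 + 4 = 2)
a(p) = -2*p*(7 + p)/5 (a(p) = -(p + 7)*(p + p)/5 = -(7 + p)*2*p/5 = -2*p*(7 + p)/5)
(a(E) + 65)² = (-⅖*2*(7 + 2) + 65)² = (-⅖*2*9 + 65)² = (-36/5 + 65)² = (289/5)² = 83521/25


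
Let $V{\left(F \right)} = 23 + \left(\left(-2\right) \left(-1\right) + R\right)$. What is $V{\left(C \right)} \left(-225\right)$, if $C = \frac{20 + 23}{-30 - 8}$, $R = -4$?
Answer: $-4725$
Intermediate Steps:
$C = - \frac{43}{38}$ ($C = \frac{43}{-30 + \left(-18 + 10\right)} = \frac{43}{-30 - 8} = \frac{43}{-38} = 43 \left(- \frac{1}{38}\right) = - \frac{43}{38} \approx -1.1316$)
$V{\left(F \right)} = 21$ ($V{\left(F \right)} = 23 - 2 = 21$)
$V{\left(C \right)} \left(-225\right) = 21 \left(-225\right) = -4725$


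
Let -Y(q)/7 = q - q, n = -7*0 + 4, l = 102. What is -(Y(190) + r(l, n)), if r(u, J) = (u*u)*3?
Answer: -31212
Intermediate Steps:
n = 4 (n = 0 + 4 = 4)
r(u, J) = 3*u² (r(u, J) = u²*3 = 3*u²)
Y(q) = 0 (Y(q) = -7*(q - q) = -7*0 = 0)
-(Y(190) + r(l, n)) = -(0 + 3*102²) = -(0 + 3*10404) = -(0 + 31212) = -1*31212 = -31212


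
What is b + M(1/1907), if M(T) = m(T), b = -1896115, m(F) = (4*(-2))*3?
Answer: -1896139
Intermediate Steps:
m(F) = -24 (m(F) = -8*3 = -24)
M(T) = -24
b + M(1/1907) = -1896115 - 24 = -1896139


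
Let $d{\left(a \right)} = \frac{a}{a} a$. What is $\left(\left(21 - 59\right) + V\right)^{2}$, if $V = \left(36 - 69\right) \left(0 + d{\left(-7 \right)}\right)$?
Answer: $37249$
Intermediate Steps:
$d{\left(a \right)} = a$ ($d{\left(a \right)} = 1 a = a$)
$V = 231$ ($V = \left(36 - 69\right) \left(0 - 7\right) = \left(-33\right) \left(-7\right) = 231$)
$\left(\left(21 - 59\right) + V\right)^{2} = \left(\left(21 - 59\right) + 231\right)^{2} = \left(-38 + 231\right)^{2} = 193^{2} = 37249$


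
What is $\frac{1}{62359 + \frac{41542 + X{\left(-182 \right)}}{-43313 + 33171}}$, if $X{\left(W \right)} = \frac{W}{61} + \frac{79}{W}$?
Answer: $\frac{112596484}{7020942984415} \approx 1.6037 \cdot 10^{-5}$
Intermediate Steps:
$X{\left(W \right)} = \frac{79}{W} + \frac{W}{61}$ ($X{\left(W \right)} = W \frac{1}{61} + \frac{79}{W} = \frac{W}{61} + \frac{79}{W} = \frac{79}{W} + \frac{W}{61}$)
$\frac{1}{62359 + \frac{41542 + X{\left(-182 \right)}}{-43313 + 33171}} = \frac{1}{62359 + \frac{41542 + \left(\frac{79}{-182} + \frac{1}{61} \left(-182\right)\right)}{-43313 + 33171}} = \frac{1}{62359 + \frac{41542 + \left(79 \left(- \frac{1}{182}\right) - \frac{182}{61}\right)}{-10142}} = \frac{1}{62359 + \left(41542 - \frac{37943}{11102}\right) \left(- \frac{1}{10142}\right)} = \frac{1}{62359 + \frac{461161341}{11102} \left(- \frac{1}{10142}\right)} = \frac{1}{62359 - \frac{461161341}{112596484}} = \frac{1}{\frac{7020942984415}{112596484}} = \frac{112596484}{7020942984415}$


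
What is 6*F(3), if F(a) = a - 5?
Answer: -12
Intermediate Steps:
F(a) = -5 + a
6*F(3) = 6*(-5 + 3) = 6*(-2) = -12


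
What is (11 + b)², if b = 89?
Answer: 10000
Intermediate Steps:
(11 + b)² = (11 + 89)² = 100² = 10000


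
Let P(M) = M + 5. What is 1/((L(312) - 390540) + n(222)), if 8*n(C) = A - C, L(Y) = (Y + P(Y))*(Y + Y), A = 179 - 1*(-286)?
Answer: 8/15891 ≈ 0.00050343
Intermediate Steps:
P(M) = 5 + M
A = 465 (A = 179 + 286 = 465)
L(Y) = 2*Y*(5 + 2*Y) (L(Y) = (Y + (5 + Y))*(Y + Y) = (5 + 2*Y)*(2*Y) = 2*Y*(5 + 2*Y))
n(C) = 465/8 - C/8 (n(C) = (465 - C)/8 = 465/8 - C/8)
1/((L(312) - 390540) + n(222)) = 1/((2*312*(5 + 2*312) - 390540) + (465/8 - ⅛*222)) = 1/((2*312*(5 + 624) - 390540) + (465/8 - 111/4)) = 1/((2*312*629 - 390540) + 243/8) = 1/((392496 - 390540) + 243/8) = 1/(1956 + 243/8) = 1/(15891/8) = 8/15891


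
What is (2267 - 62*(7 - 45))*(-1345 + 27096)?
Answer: 119046873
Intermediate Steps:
(2267 - 62*(7 - 45))*(-1345 + 27096) = (2267 - 62*(-38))*25751 = (2267 + 2356)*25751 = 4623*25751 = 119046873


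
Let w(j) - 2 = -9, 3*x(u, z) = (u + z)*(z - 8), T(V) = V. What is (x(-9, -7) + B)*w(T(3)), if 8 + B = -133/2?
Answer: -77/2 ≈ -38.500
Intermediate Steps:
x(u, z) = (-8 + z)*(u + z)/3 (x(u, z) = ((u + z)*(z - 8))/3 = ((u + z)*(-8 + z))/3 = ((-8 + z)*(u + z))/3 = (-8 + z)*(u + z)/3)
w(j) = -7 (w(j) = 2 - 9 = -7)
B = -149/2 (B = -8 - 133/2 = -149/2 ≈ -74.500)
(x(-9, -7) + B)*w(T(3)) = ((-8/3*(-9) - 8/3*(-7) + (1/3)*(-7)**2 + (1/3)*(-9)*(-7)) - 149/2)*(-7) = ((24 + 56/3 + (1/3)*49 + 21) - 149/2)*(-7) = ((24 + 56/3 + 49/3 + 21) - 149/2)*(-7) = (80 - 149/2)*(-7) = (11/2)*(-7) = -77/2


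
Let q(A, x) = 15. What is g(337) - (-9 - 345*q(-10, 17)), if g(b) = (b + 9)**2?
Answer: 124900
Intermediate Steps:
g(b) = (9 + b)**2
g(337) - (-9 - 345*q(-10, 17)) = (9 + 337)**2 - (-9 - 345*15) = 346**2 - (-9 - 5175) = 119716 - 1*(-5184) = 119716 + 5184 = 124900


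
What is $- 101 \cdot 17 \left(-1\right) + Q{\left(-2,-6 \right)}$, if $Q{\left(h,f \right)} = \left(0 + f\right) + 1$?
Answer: $1712$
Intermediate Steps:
$Q{\left(h,f \right)} = 1 + f$ ($Q{\left(h,f \right)} = f + 1 = 1 + f$)
$- 101 \cdot 17 \left(-1\right) + Q{\left(-2,-6 \right)} = - 101 \cdot 17 \left(-1\right) + \left(1 - 6\right) = \left(-101\right) \left(-17\right) - 5 = 1717 - 5 = 1712$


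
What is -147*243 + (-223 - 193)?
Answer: -36137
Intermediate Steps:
-147*243 + (-223 - 193) = -35721 - 416 = -36137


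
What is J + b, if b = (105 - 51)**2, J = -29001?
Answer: -26085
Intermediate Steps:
b = 2916 (b = 54**2 = 2916)
J + b = -29001 + 2916 = -26085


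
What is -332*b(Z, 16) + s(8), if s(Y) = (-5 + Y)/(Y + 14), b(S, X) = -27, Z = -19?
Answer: 197211/22 ≈ 8964.1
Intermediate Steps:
s(Y) = (-5 + Y)/(14 + Y)
-332*b(Z, 16) + s(8) = -332*(-27) + (-5 + 8)/(14 + 8) = 8964 + 3/22 = 197211/22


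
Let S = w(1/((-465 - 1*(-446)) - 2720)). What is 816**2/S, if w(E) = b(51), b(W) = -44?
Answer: -166464/11 ≈ -15133.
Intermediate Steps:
w(E) = -44
S = -44
816**2/S = 816**2/(-44) = 665856*(-1/44) = -166464/11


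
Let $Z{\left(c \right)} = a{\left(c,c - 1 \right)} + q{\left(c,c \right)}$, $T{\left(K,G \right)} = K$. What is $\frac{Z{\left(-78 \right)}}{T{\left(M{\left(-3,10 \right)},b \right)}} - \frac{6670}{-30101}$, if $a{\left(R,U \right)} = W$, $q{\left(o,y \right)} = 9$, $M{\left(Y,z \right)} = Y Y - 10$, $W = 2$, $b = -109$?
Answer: $- \frac{324441}{30101} \approx -10.778$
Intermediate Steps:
$M{\left(Y,z \right)} = -10 + Y^{2}$ ($M{\left(Y,z \right)} = Y^{2} - 10 = -10 + Y^{2}$)
$a{\left(R,U \right)} = 2$
$Z{\left(c \right)} = 11$ ($Z{\left(c \right)} = 2 + 9 = 11$)
$\frac{Z{\left(-78 \right)}}{T{\left(M{\left(-3,10 \right)},b \right)}} - \frac{6670}{-30101} = \frac{11}{-10 + \left(-3\right)^{2}} - \frac{6670}{-30101} = \frac{11}{-10 + 9} - - \frac{6670}{30101} = \frac{11}{-1} + \frac{6670}{30101} = 11 \left(-1\right) + \frac{6670}{30101} = -11 + \frac{6670}{30101} = - \frac{324441}{30101}$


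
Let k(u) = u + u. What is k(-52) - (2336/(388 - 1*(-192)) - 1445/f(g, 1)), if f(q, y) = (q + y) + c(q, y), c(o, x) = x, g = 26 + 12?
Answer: -83407/1160 ≈ -71.903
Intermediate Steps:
k(u) = 2*u
g = 38
f(q, y) = q + 2*y (f(q, y) = (q + y) + y = q + 2*y)
k(-52) - (2336/(388 - 1*(-192)) - 1445/f(g, 1)) = 2*(-52) - (2336/(388 - 1*(-192)) - 1445/(38 + 2*1)) = -104 - (2336/(388 + 192) - 1445/(38 + 2)) = -104 - (2336/580 - 1445/40) = -104 - (2336*(1/580) - 1445*1/40) = -104 - (584/145 - 289/8) = -104 - 1*(-37233/1160) = -104 + 37233/1160 = -83407/1160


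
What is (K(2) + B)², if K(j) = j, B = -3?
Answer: 1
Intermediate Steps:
(K(2) + B)² = (2 - 3)² = (-1)² = 1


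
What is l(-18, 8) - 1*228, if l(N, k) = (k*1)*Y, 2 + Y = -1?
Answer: -252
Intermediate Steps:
Y = -3 (Y = -2 - 1 = -3)
l(N, k) = -3*k (l(N, k) = (k*1)*(-3) = k*(-3) = -3*k)
l(-18, 8) - 1*228 = -3*8 - 1*228 = -24 - 228 = -252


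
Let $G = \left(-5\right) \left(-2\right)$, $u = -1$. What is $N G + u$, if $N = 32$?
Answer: $319$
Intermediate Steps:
$G = 10$
$N G + u = 32 \cdot 10 - 1 = 320 - 1 = 319$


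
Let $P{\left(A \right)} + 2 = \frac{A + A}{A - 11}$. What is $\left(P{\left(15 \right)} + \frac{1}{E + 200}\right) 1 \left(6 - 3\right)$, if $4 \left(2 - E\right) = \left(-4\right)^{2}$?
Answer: $\frac{545}{33} \approx 16.515$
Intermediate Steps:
$E = -2$ ($E = 2 - \frac{\left(-4\right)^{2}}{4} = 2 - 4 = -2$)
$P{\left(A \right)} = -2 + \frac{2 A}{-11 + A}$ ($P{\left(A \right)} = -2 + \frac{A + A}{A - 11} = -2 + \frac{2 A}{-11 + A}$)
$\left(P{\left(15 \right)} + \frac{1}{E + 200}\right) 1 \left(6 - 3\right) = \left(\frac{22}{-11 + 15} + \frac{1}{-2 + 200}\right) 1 \left(6 - 3\right) = \left(\frac{22}{4} + \frac{1}{198}\right) 1 \cdot 3 = \left(22 \cdot \frac{1}{4} + \frac{1}{198}\right) 3 = \left(\frac{11}{2} + \frac{1}{198}\right) 3 = \frac{545}{99} \cdot 3 = \frac{545}{33}$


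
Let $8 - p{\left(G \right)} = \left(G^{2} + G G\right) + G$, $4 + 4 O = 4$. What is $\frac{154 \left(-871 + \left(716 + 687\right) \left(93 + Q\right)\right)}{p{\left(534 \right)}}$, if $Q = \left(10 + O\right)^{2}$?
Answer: $- \frac{20782916}{285419} \approx -72.815$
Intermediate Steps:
$O = 0$ ($O = -1 + \frac{1}{4} \cdot 4 = -1 + 1 = 0$)
$p{\left(G \right)} = 8 - G - 2 G^{2}$ ($p{\left(G \right)} = 8 - \left(\left(G^{2} + G G\right) + G\right) = 8 - \left(\left(G^{2} + G^{2}\right) + G\right) = 8 - \left(2 G^{2} + G\right) = 8 - \left(G + 2 G^{2}\right) = 8 - G - 2 G^{2}$)
$Q = 100$ ($Q = \left(10 + 0\right)^{2} = 10^{2} = 100$)
$\frac{154 \left(-871 + \left(716 + 687\right) \left(93 + Q\right)\right)}{p{\left(534 \right)}} = \frac{154 \left(-871 + \left(716 + 687\right) \left(93 + 100\right)\right)}{8 - 534 - 2 \cdot 534^{2}} = \frac{154 \left(-871 + 1403 \cdot 193\right)}{8 - 534 - 570312} = \frac{154 \left(-871 + 270779\right)}{8 - 534 - 570312} = \frac{154 \cdot 269908}{-570838} = 41565832 \left(- \frac{1}{570838}\right) = - \frac{20782916}{285419}$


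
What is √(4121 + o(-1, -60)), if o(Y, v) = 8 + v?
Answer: √4069 ≈ 63.789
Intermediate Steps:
√(4121 + o(-1, -60)) = √(4121 + (8 - 60)) = √(4121 - 52) = √4069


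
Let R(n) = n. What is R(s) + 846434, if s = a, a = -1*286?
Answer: 846148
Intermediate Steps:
a = -286
s = -286
R(s) + 846434 = -286 + 846434 = 846148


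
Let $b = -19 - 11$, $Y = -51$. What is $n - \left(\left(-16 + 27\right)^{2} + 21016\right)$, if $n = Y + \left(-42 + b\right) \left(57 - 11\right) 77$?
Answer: $-276212$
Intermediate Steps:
$b = -30$
$n = -255075$ ($n = -51 + \left(-42 - 30\right) \left(57 - 11\right) 77 = -51 + \left(-72\right) 46 \cdot 77 = -51 - 255024 = -255075$)
$n - \left(\left(-16 + 27\right)^{2} + 21016\right) = -255075 - \left(\left(-16 + 27\right)^{2} + 21016\right) = -255075 - \left(11^{2} + 21016\right) = -255075 - \left(121 + 21016\right) = -255075 - 21137 = -276212$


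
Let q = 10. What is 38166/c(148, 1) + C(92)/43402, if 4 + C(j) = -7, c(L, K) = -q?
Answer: -828240421/217010 ≈ -3816.6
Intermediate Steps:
c(L, K) = -10 (c(L, K) = -1*10 = -10)
C(j) = -11 (C(j) = -4 - 7 = -11)
38166/c(148, 1) + C(92)/43402 = 38166/(-10) - 11/43402 = 38166*(-1/10) - 11*1/43402 = -19083/5 - 11/43402 = -828240421/217010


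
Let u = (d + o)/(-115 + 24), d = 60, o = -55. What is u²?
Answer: 25/8281 ≈ 0.0030190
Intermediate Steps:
u = -5/91 (u = (60 - 55)/(-115 + 24) = 5/(-91) = 5*(-1/91) = -5/91 ≈ -0.054945)
u² = (-5/91)² = 25/8281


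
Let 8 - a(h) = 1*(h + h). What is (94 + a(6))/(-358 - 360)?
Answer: -45/359 ≈ -0.12535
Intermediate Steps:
a(h) = 8 - 2*h (a(h) = 8 - (h + h) = 8 - 2*h)
(94 + a(6))/(-358 - 360) = (94 + (8 - 2*6))/(-358 - 360) = (94 + (8 - 12))/(-718) = (94 - 4)*(-1/718) = 90*(-1/718) = -45/359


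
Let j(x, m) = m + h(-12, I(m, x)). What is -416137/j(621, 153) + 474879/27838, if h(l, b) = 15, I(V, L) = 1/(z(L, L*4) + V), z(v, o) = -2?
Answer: -5752321067/2338392 ≈ -2459.9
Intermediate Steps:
I(V, L) = 1/(-2 + V)
j(x, m) = 15 + m (j(x, m) = m + 15 = 15 + m)
-416137/j(621, 153) + 474879/27838 = -416137/(15 + 153) + 474879/27838 = -416137/168 + 474879*(1/27838) = -416137*1/168 + 474879/27838 = -416137/168 + 474879/27838 = -5752321067/2338392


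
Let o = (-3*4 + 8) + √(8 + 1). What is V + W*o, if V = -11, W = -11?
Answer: 0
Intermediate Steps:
o = -1 (o = (-12 + 8) + √9 = -4 + 3 = -1)
V + W*o = -11 - 11*(-1) = -11 + 11 = 0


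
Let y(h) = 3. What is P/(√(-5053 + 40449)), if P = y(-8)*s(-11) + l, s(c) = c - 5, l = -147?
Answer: -195*√8849/17698 ≈ -1.0365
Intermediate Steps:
s(c) = -5 + c
P = -195 (P = 3*(-5 - 11) - 147 = 3*(-16) - 147 = -48 - 147 = -195)
P/(√(-5053 + 40449)) = -195/√(-5053 + 40449) = -195*√8849/17698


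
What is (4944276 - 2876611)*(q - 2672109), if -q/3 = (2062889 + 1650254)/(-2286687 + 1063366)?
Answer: -6758857611278702400/1223321 ≈ -5.5250e+12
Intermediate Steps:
q = 11139429/1223321 (q = -3*(2062889 + 1650254)/(-2286687 + 1063366) = -11139429/(-1223321) = -11139429*(-1)/1223321 = -3*(-3713143/1223321) = 11139429/1223321 ≈ 9.1059)
(4944276 - 2876611)*(q - 2672109) = (4944276 - 2876611)*(11139429/1223321 - 2672109) = 2067665*(-3268835914560/1223321) = -6758857611278702400/1223321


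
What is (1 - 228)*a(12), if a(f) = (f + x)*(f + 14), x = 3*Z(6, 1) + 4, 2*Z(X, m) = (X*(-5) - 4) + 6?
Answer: 153452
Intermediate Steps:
Z(X, m) = 1 - 5*X/2 (Z(X, m) = ((X*(-5) - 4) + 6)/2 = ((-5*X - 4) + 6)/2 = ((-4 - 5*X) + 6)/2 = (2 - 5*X)/2 = 1 - 5*X/2)
x = -38 (x = 3*(1 - 5/2*6) + 4 = 3*(1 - 15) + 4 = 3*(-14) + 4 = -42 + 4 = -38)
a(f) = (-38 + f)*(14 + f) (a(f) = (f - 38)*(f + 14) = (-38 + f)*(14 + f))
(1 - 228)*a(12) = (1 - 228)*(-532 + 12**2 - 24*12) = -227*(-532 + 144 - 288) = -227*(-676) = 153452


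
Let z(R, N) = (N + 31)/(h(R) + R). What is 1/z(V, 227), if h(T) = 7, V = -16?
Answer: -3/86 ≈ -0.034884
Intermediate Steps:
z(R, N) = (31 + N)/(7 + R) (z(R, N) = (N + 31)/(7 + R) = (31 + N)/(7 + R))
1/z(V, 227) = 1/((31 + 227)/(7 - 16)) = 1/(258/(-9)) = 1/(-⅑*258) = 1/(-86/3) = -3/86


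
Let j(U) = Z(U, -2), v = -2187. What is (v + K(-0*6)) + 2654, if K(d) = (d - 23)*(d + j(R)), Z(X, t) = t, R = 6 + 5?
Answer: 513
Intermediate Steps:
R = 11
j(U) = -2
K(d) = (-23 + d)*(-2 + d) (K(d) = (d - 23)*(d - 2) = (-23 + d)*(-2 + d))
(v + K(-0*6)) + 2654 = (-2187 + (46 + (-0*6)² - (-25)*0*6)) + 2654 = (-2187 + (46 + (-1*0)² - (-25)*0)) + 2654 = (-2187 + (46 + 0² - 25*0)) + 2654 = (-2187 + (46 + 0 + 0)) + 2654 = (-2187 + 46) + 2654 = -2141 + 2654 = 513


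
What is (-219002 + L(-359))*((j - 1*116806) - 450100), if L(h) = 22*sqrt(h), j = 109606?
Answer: 100149614600 - 10060600*I*sqrt(359) ≈ 1.0015e+11 - 1.9062e+8*I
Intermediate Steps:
(-219002 + L(-359))*((j - 1*116806) - 450100) = (-219002 + 22*sqrt(-359))*((109606 - 1*116806) - 450100) = (-219002 + 22*(I*sqrt(359)))*((109606 - 116806) - 450100) = (-219002 + 22*I*sqrt(359))*(-7200 - 450100) = (-219002 + 22*I*sqrt(359))*(-457300) = 100149614600 - 10060600*I*sqrt(359)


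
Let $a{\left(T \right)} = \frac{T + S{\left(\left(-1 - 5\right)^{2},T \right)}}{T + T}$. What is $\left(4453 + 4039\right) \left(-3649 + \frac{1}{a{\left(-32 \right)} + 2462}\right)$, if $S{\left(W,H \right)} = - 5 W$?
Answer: $- \frac{1222294228188}{39445} \approx -3.0987 \cdot 10^{7}$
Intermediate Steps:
$a{\left(T \right)} = \frac{-180 + T}{2 T}$ ($a{\left(T \right)} = \frac{T - 5 \left(-1 - 5\right)^{2}}{T + T} = \frac{T - 5 \left(-6\right)^{2}}{2 T} = \left(T - 180\right) \frac{1}{2 T} = \left(-180 + T\right) \frac{1}{2 T} = \frac{-180 + T}{2 T}$)
$\left(4453 + 4039\right) \left(-3649 + \frac{1}{a{\left(-32 \right)} + 2462}\right) = \left(4453 + 4039\right) \left(-3649 + \frac{1}{\frac{-180 - 32}{2 \left(-32\right)} + 2462}\right) = 8492 \left(-3649 + \frac{1}{\frac{1}{2} \left(- \frac{1}{32}\right) \left(-212\right) + 2462}\right) = 8492 \left(-3649 + \frac{1}{\frac{53}{16} + 2462}\right) = 8492 \left(-3649 + \frac{1}{\frac{39445}{16}}\right) = 8492 \left(-3649 + \frac{16}{39445}\right) = 8492 \left(- \frac{143934789}{39445}\right) = - \frac{1222294228188}{39445}$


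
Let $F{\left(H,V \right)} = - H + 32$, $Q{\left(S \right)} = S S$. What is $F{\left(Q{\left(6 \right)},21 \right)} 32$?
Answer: $-128$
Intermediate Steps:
$Q{\left(S \right)} = S^{2}$
$F{\left(H,V \right)} = 32 - H$
$F{\left(Q{\left(6 \right)},21 \right)} 32 = \left(32 - 6^{2}\right) 32 = \left(32 - 36\right) 32 = \left(-4\right) 32 = -128$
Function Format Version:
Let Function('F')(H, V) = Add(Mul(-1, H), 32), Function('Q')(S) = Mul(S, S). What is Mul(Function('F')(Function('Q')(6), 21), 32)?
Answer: -128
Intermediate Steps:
Function('Q')(S) = Pow(S, 2)
Function('F')(H, V) = Add(32, Mul(-1, H))
Mul(Function('F')(Function('Q')(6), 21), 32) = Mul(Add(32, Mul(-1, Pow(6, 2))), 32) = Mul(Add(32, Mul(-1, 36)), 32) = Mul(Add(32, -36), 32) = Mul(-4, 32) = -128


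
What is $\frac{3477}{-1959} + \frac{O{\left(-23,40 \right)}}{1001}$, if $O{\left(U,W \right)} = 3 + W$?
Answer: $- \frac{1132080}{653653} \approx -1.7319$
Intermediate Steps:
$\frac{3477}{-1959} + \frac{O{\left(-23,40 \right)}}{1001} = \frac{3477}{-1959} + \frac{3 + 40}{1001} = 3477 \left(- \frac{1}{1959}\right) + 43 \cdot \frac{1}{1001} = - \frac{1159}{653} + \frac{43}{1001} = - \frac{1132080}{653653}$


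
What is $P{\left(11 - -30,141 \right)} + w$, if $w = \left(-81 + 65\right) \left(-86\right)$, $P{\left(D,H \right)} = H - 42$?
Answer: $1475$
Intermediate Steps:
$P{\left(D,H \right)} = -42 + H$ ($P{\left(D,H \right)} = H - 42 = -42 + H$)
$w = 1376$ ($w = \left(-16\right) \left(-86\right) = 1376$)
$P{\left(11 - -30,141 \right)} + w = \left(-42 + 141\right) + 1376 = 99 + 1376 = 1475$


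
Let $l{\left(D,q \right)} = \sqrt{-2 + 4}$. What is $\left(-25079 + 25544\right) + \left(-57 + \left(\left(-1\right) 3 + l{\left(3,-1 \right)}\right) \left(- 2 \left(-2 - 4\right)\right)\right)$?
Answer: $372 + 12 \sqrt{2} \approx 388.97$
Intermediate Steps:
$l{\left(D,q \right)} = \sqrt{2}$
$\left(-25079 + 25544\right) + \left(-57 + \left(\left(-1\right) 3 + l{\left(3,-1 \right)}\right) \left(- 2 \left(-2 - 4\right)\right)\right) = \left(-25079 + 25544\right) - \left(57 - \left(\left(-1\right) 3 + \sqrt{2}\right) \left(- 2 \left(-2 - 4\right)\right)\right) = 465 - \left(57 - \left(-3 + \sqrt{2}\right) \left(\left(-2\right) \left(-6\right)\right)\right) = 465 - \left(57 - \left(-3 + \sqrt{2}\right) 12\right) = 465 - \left(93 - 12 \sqrt{2}\right) = 372 + 12 \sqrt{2}$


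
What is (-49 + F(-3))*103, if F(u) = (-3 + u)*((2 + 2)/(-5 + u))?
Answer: -4738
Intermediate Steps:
F(u) = 4*(-3 + u)/(-5 + u) (F(u) = (-3 + u)*(4/(-5 + u)) = 4*(-3 + u)/(-5 + u))
(-49 + F(-3))*103 = (-49 + 4*(-3 - 3)/(-5 - 3))*103 = (-49 + 4*(-6)/(-8))*103 = (-49 + 4*(-1/8)*(-6))*103 = (-49 + 3)*103 = -46*103 = -4738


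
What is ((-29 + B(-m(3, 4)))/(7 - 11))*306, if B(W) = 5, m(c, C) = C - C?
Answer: 1836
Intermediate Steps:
m(c, C) = 0
((-29 + B(-m(3, 4)))/(7 - 11))*306 = ((-29 + 5)/(7 - 11))*306 = -24/(-4)*306 = -24*(-¼)*306 = 6*306 = 1836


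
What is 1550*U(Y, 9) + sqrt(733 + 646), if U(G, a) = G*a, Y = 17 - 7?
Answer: 139500 + sqrt(1379) ≈ 1.3954e+5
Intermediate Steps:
Y = 10
1550*U(Y, 9) + sqrt(733 + 646) = 1550*(10*9) + sqrt(733 + 646) = 1550*90 + sqrt(1379) = 139500 + sqrt(1379)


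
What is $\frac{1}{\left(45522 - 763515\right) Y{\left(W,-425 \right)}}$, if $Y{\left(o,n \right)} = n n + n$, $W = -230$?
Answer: $- \frac{1}{129382338600} \approx -7.729 \cdot 10^{-12}$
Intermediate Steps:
$Y{\left(o,n \right)} = n + n^{2}$ ($Y{\left(o,n \right)} = n^{2} + n = n + n^{2}$)
$\frac{1}{\left(45522 - 763515\right) Y{\left(W,-425 \right)}} = \frac{1}{\left(45522 - 763515\right) \left(- 425 \left(1 - 425\right)\right)} = \frac{1}{\left(-717993\right) \left(\left(-425\right) \left(-424\right)\right)} = - \frac{1}{717993 \cdot 180200} = \left(- \frac{1}{717993}\right) \frac{1}{180200} = - \frac{1}{129382338600}$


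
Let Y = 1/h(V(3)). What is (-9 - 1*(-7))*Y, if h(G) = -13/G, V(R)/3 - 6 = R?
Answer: 54/13 ≈ 4.1538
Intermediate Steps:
V(R) = 18 + 3*R
Y = -27/13 (Y = 1/(-13/(18 + 3*3)) = 1/(-13/(18 + 9)) = 1/(-13/27) = -27/13 ≈ -2.0769)
(-9 - 1*(-7))*Y = (-9 - 1*(-7))*(-27/13) = (-9 + 7)*(-27/13) = -2*(-27/13) = 54/13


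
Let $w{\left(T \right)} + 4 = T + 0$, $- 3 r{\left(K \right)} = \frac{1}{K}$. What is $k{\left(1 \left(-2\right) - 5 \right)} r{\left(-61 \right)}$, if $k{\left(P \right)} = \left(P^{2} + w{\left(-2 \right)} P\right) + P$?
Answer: $\frac{28}{61} \approx 0.45902$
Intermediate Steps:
$r{\left(K \right)} = - \frac{1}{3 K}$
$w{\left(T \right)} = -4 + T$ ($w{\left(T \right)} = -4 + \left(T + 0\right) = -4 + T$)
$k{\left(P \right)} = P^{2} - 5 P$ ($k{\left(P \right)} = \left(P^{2} + \left(-4 - 2\right) P\right) + P = \left(P^{2} - 6 P\right) + P = P^{2} - 5 P$)
$k{\left(1 \left(-2\right) - 5 \right)} r{\left(-61 \right)} = \left(1 \left(-2\right) - 5\right) \left(-5 + \left(1 \left(-2\right) - 5\right)\right) \left(- \frac{1}{3 \left(-61\right)}\right) = \left(-2 - 5\right) \left(-5 - 7\right) \left(\left(- \frac{1}{3}\right) \left(- \frac{1}{61}\right)\right) = - 7 \left(-5 - 7\right) \frac{1}{183} = \left(-7\right) \left(-12\right) \frac{1}{183} = 84 \cdot \frac{1}{183} = \frac{28}{61}$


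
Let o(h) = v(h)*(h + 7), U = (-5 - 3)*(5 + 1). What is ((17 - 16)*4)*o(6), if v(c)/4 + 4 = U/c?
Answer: -2496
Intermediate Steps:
U = -48 (U = -8*6 = -48)
v(c) = -16 - 192/c (v(c) = -16 + 4*(-48/c) = -16 - 192/c)
o(h) = (-16 - 192/h)*(7 + h) (o(h) = (-16 - 192/h)*(h + 7) = (-16 - 192/h)*(7 + h))
((17 - 16)*4)*o(6) = ((17 - 16)*4)*(-304 - 1344/6 - 16*6) = (1*4)*(-304 - 1344*1/6 - 96) = 4*(-304 - 224 - 96) = 4*(-624) = -2496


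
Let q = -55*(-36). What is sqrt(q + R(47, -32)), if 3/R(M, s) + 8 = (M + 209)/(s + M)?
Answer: 45*sqrt(4522)/68 ≈ 44.501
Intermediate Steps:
R(M, s) = 3/(-8 + (209 + M)/(M + s)) (R(M, s) = 3/(-8 + (M + 209)/(s + M)) = 3/(-8 + (209 + M)/(M + s)))
q = 1980
sqrt(q + R(47, -32)) = sqrt(1980 + 3*(-1*47 - 1*(-32))/(-209 + 7*47 + 8*(-32))) = sqrt(1980 + 3*(-47 + 32)/(-209 + 329 - 256)) = sqrt(1980 + 3*(-15)/(-136)) = sqrt(1980 + 3*(-1/136)*(-15)) = sqrt(1980 + 45/136) = sqrt(269325/136) = 45*sqrt(4522)/68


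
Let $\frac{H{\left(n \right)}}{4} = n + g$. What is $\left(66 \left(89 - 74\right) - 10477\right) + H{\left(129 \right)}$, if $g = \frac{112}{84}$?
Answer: $- \frac{26897}{3} \approx -8965.7$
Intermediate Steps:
$g = \frac{4}{3}$ ($g = 112 \cdot \frac{1}{84} = \frac{4}{3} \approx 1.3333$)
$H{\left(n \right)} = \frac{16}{3} + 4 n$ ($H{\left(n \right)} = 4 \left(n + \frac{4}{3}\right) = 4 \left(\frac{4}{3} + n\right) = \frac{16}{3} + 4 n$)
$\left(66 \left(89 - 74\right) - 10477\right) + H{\left(129 \right)} = \left(66 \left(89 - 74\right) - 10477\right) + \left(\frac{16}{3} + 4 \cdot 129\right) = \left(66 \cdot 15 - 10477\right) + \left(\frac{16}{3} + 516\right) = \left(990 - 10477\right) + \frac{1564}{3} = -9487 + \frac{1564}{3} = - \frac{26897}{3}$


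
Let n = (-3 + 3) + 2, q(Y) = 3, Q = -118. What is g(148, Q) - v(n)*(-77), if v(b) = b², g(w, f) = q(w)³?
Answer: 335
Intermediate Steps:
g(w, f) = 27 (g(w, f) = 3³ = 27)
n = 2 (n = 0 + 2 = 2)
g(148, Q) - v(n)*(-77) = 27 - 2²*(-77) = 27 - 4*(-77) = 27 - 1*(-308) = 27 + 308 = 335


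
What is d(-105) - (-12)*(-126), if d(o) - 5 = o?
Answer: -1612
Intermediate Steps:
d(o) = 5 + o
d(-105) - (-12)*(-126) = (5 - 105) - (-12)*(-126) = -100 - 1*1512 = -100 - 1512 = -1612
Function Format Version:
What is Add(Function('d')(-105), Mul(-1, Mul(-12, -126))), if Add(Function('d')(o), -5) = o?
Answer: -1612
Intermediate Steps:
Function('d')(o) = Add(5, o)
Add(Function('d')(-105), Mul(-1, Mul(-12, -126))) = Add(Add(5, -105), Mul(-1, Mul(-12, -126))) = Add(-100, Mul(-1, 1512)) = Add(-100, -1512) = -1612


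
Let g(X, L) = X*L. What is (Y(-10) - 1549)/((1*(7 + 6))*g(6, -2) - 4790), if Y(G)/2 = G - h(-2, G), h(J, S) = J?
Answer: 1565/4946 ≈ 0.31642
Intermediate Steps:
g(X, L) = L*X
Y(G) = 4 + 2*G (Y(G) = 2*(G - 1*(-2)) = 2*(G + 2) = 2*(2 + G) = 4 + 2*G)
(Y(-10) - 1549)/((1*(7 + 6))*g(6, -2) - 4790) = ((4 + 2*(-10)) - 1549)/((1*(7 + 6))*(-2*6) - 4790) = ((4 - 20) - 1549)/((1*13)*(-12) - 4790) = (-16 - 1549)/(13*(-12) - 4790) = -1565/(-156 - 4790) = -1565/(-4946) = -1565*(-1/4946) = 1565/4946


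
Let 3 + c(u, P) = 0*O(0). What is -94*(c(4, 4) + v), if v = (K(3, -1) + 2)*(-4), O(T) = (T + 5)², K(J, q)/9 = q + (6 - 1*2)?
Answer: 11186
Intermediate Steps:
K(J, q) = 36 + 9*q (K(J, q) = 9*(q + (6 - 1*2)) = 9*(q + (6 - 2)) = 9*(q + 4) = 9*(4 + q) = 36 + 9*q)
O(T) = (5 + T)²
c(u, P) = -3 (c(u, P) = -3 + 0*(5 + 0)² = -3 + 0*5² = -3 + 0*25 = -3 + 0 = -3)
v = -116 (v = ((36 + 9*(-1)) + 2)*(-4) = ((36 - 9) + 2)*(-4) = (27 + 2)*(-4) = 29*(-4) = -116)
-94*(c(4, 4) + v) = -94*(-3 - 116) = -94*(-119) = 11186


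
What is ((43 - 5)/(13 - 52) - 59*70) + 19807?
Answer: 611365/39 ≈ 15676.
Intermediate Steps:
((43 - 5)/(13 - 52) - 59*70) + 19807 = (38/(-39) - 4130) + 19807 = (38*(-1/39) - 4130) + 19807 = (-38/39 - 4130) + 19807 = -161108/39 + 19807 = 611365/39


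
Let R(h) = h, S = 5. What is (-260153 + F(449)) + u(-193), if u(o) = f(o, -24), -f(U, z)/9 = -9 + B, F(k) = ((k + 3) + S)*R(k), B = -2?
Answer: -54861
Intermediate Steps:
F(k) = k*(8 + k) (F(k) = ((k + 3) + 5)*k = ((3 + k) + 5)*k = (8 + k)*k = k*(8 + k))
f(U, z) = 99 (f(U, z) = -9*(-9 - 2) = -9*(-11) = 99)
u(o) = 99
(-260153 + F(449)) + u(-193) = (-260153 + 449*(8 + 449)) + 99 = (-260153 + 449*457) + 99 = (-260153 + 205193) + 99 = -54960 + 99 = -54861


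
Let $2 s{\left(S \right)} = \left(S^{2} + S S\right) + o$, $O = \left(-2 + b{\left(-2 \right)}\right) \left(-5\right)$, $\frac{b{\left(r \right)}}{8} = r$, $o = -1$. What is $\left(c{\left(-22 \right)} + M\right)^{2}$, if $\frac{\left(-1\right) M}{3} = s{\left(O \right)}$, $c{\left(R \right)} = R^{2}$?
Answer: $\frac{2268521641}{4} \approx 5.6713 \cdot 10^{8}$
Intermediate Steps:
$b{\left(r \right)} = 8 r$
$O = 90$ ($O = \left(-2 + 8 \left(-2\right)\right) \left(-5\right) = \left(-2 - 16\right) \left(-5\right) = \left(-18\right) \left(-5\right) = 90$)
$s{\left(S \right)} = - \frac{1}{2} + S^{2}$ ($s{\left(S \right)} = \frac{\left(S^{2} + S S\right) - 1}{2} = \frac{\left(S^{2} + S^{2}\right) - 1}{2} = \frac{2 S^{2} - 1}{2} = \frac{-1 + 2 S^{2}}{2} = - \frac{1}{2} + S^{2}$)
$M = - \frac{48597}{2}$ ($M = - 3 \left(- \frac{1}{2} + 90^{2}\right) = - 3 \left(- \frac{1}{2} + 8100\right) = \left(-3\right) \frac{16199}{2} = - \frac{48597}{2} \approx -24299.0$)
$\left(c{\left(-22 \right)} + M\right)^{2} = \left(\left(-22\right)^{2} - \frac{48597}{2}\right)^{2} = \left(484 - \frac{48597}{2}\right)^{2} = \left(- \frac{47629}{2}\right)^{2} = \frac{2268521641}{4}$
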